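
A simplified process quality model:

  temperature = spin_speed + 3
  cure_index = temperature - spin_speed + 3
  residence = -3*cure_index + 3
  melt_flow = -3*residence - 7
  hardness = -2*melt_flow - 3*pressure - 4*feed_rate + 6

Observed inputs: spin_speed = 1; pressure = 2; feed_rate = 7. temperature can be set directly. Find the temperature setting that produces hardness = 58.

Intervening on temperature fixes its value directly, overriding its dependence on spin_speed.
Substituting into the cure_index equation gives cure_index = temperature + 2.
Substituting into the residence equation gives residence = -3*temperature - 3.
Substituting into the melt_flow equation gives melt_flow = 9*temperature + 2.
Substituting into the hardness equation gives hardness = -18*temperature - 32.
Solve -18*temperature - 32 = 58: temperature = (58 + 32) / -18 = -5.

temperature = -5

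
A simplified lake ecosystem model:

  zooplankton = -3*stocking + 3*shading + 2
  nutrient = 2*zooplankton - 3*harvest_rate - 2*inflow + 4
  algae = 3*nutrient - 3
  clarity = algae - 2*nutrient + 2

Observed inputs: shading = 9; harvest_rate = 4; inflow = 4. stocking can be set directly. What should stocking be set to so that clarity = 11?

Substituting into the zooplankton equation gives zooplankton = -3*stocking + 29.
Substituting into the nutrient equation gives nutrient = -6*stocking + 42.
Substituting into the algae equation gives algae = -18*stocking + 123.
clarity becomes -6*stocking + 41.
Solve -6*stocking + 41 = 11: stocking = (11 - 41) / -6 = 5.

stocking = 5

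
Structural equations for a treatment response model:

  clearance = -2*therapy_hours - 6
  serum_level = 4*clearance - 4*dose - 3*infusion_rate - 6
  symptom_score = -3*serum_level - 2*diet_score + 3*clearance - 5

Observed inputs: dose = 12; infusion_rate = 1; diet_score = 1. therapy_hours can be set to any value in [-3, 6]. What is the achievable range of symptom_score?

164 to 326

Substituting into the serum_level equation gives serum_level = -8*therapy_hours - 81.
This gives symptom_score = 18*therapy_hours + 218.
Linear in therapy_hours, so extremes are at the endpoints: therapy_hours = -3 gives symptom_score = 164; therapy_hours = 6 gives symptom_score = 326.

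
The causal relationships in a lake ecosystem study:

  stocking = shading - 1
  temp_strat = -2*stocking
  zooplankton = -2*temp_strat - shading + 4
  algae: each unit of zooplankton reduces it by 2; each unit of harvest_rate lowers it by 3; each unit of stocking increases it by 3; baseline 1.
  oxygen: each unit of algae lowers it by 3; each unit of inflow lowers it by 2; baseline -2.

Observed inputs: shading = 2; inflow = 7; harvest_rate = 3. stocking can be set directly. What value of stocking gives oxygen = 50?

stocking = 2

Intervening on stocking fixes its value directly, overriding its dependence on shading.
Substituting into the zooplankton equation gives zooplankton = 4*stocking + 2.
Substituting into the algae equation gives algae = -5*stocking - 12.
Substituting into the oxygen equation gives oxygen = 15*stocking + 20.
Solve 15*stocking + 20 = 50: stocking = (50 - 20) / 15 = 2.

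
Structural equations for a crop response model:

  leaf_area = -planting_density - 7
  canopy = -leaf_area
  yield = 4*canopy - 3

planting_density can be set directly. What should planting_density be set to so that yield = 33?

Substituting into the canopy equation gives canopy = planting_density + 7.
yield becomes 4*planting_density + 25.
Solve 4*planting_density + 25 = 33: planting_density = (33 - 25) / 4 = 2.

planting_density = 2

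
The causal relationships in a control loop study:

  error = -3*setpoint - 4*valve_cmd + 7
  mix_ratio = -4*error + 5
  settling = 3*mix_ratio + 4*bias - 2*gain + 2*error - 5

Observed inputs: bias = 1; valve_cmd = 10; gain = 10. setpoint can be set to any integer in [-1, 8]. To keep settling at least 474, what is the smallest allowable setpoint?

setpoint = 5

Substituting into the error equation gives error = -3*setpoint - 33.
Substituting into the mix_ratio equation gives mix_ratio = 12*setpoint + 137.
settling becomes 30*setpoint + 324.
Require 30*setpoint + 324 ≥ 474, so setpoint ≥ 5.
The smallest integer in [-1, 8] satisfying this is 5.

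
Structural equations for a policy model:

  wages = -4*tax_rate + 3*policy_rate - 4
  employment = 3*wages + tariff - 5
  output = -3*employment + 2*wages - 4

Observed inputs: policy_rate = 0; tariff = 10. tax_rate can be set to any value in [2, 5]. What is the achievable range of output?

Substituting into the wages equation gives wages = -4*tax_rate - 4.
employment becomes -12*tax_rate - 7.
Substituting into the output equation gives output = 28*tax_rate + 9.
Linear in tax_rate, so extremes are at the endpoints: tax_rate = 2 gives output = 65; tax_rate = 5 gives output = 149.

65 to 149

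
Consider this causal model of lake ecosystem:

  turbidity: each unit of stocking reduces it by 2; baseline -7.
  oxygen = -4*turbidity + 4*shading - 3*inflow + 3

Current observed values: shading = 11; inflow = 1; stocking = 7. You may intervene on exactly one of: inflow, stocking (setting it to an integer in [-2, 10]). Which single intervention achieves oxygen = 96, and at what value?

set stocking = 3

Intervening on inflow: oxygen = -3*inflow + 131. Reaching 96 requires inflow = 35/3, not an integer.
Intervening on stocking: with other inputs at their observed values, oxygen = 8*stocking + 72. Solving for 96 gives stocking = 3, within [-2, 10].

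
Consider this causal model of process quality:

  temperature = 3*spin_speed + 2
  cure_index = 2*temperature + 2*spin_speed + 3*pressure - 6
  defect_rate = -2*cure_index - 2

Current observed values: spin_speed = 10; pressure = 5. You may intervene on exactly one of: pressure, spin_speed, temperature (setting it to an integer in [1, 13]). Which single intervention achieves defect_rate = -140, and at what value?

set spin_speed = 7

Intervening on pressure: defect_rate = -6*pressure - 158. Reaching -140 requires pressure = -3, outside [1, 13].
Intervening on spin_speed: with other inputs at their observed values, defect_rate = -16*spin_speed - 28. Solving for -140 gives spin_speed = 7, within [1, 13].
Intervening on temperature: defect_rate = -4*temperature - 60. Reaching -140 requires temperature = 20, outside [1, 13].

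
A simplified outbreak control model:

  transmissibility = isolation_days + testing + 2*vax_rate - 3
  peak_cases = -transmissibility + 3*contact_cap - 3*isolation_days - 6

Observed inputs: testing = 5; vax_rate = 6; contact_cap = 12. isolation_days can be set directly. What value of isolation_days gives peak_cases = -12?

isolation_days = 7

Substituting into the transmissibility equation gives transmissibility = isolation_days + 14.
peak_cases becomes -4*isolation_days + 16.
Solve -4*isolation_days + 16 = -12: isolation_days = (-12 - 16) / -4 = 7.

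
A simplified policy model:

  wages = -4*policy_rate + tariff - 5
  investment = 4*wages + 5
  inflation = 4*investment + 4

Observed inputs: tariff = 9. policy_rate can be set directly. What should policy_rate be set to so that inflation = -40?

Substituting into the wages equation gives wages = -4*policy_rate + 4.
Substituting into the investment equation gives investment = -16*policy_rate + 21.
Substituting into the inflation equation gives inflation = -64*policy_rate + 88.
Solve -64*policy_rate + 88 = -40: policy_rate = (-40 - 88) / -64 = 2.

policy_rate = 2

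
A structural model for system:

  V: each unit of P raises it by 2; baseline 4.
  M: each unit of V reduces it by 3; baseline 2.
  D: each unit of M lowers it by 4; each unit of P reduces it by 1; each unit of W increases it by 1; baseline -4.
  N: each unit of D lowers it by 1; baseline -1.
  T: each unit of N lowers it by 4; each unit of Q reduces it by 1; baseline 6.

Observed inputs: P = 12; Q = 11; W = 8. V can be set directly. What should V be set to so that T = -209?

Intervening on V fixes its value directly, overriding its dependence on P.
Substituting into the D equation gives D = 12*V - 16.
This gives N = -12*V + 15.
This gives T = 48*V - 65.
Solve 48*V - 65 = -209: V = (-209 + 65) / 48 = -3.

V = -3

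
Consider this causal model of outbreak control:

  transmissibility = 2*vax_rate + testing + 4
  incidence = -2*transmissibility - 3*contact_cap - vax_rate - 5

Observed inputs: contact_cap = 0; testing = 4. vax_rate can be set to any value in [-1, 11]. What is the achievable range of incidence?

-76 to -16

Substituting into the transmissibility equation gives transmissibility = 2*vax_rate + 8.
incidence becomes -5*vax_rate - 21.
Linear in vax_rate, so extremes are at the endpoints: vax_rate = -1 gives incidence = -16; vax_rate = 11 gives incidence = -76.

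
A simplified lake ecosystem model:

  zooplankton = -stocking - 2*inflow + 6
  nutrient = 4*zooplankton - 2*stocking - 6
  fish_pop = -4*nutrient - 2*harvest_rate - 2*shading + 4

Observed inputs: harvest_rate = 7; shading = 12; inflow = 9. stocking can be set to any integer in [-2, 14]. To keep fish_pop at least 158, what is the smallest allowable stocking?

Substituting into the zooplankton equation gives zooplankton = -stocking - 12.
nutrient becomes -6*stocking - 54.
fish_pop becomes 24*stocking + 182.
Require 24*stocking + 182 ≥ 158, so stocking ≥ -1.
The smallest integer in [-2, 14] satisfying this is -1.

stocking = -1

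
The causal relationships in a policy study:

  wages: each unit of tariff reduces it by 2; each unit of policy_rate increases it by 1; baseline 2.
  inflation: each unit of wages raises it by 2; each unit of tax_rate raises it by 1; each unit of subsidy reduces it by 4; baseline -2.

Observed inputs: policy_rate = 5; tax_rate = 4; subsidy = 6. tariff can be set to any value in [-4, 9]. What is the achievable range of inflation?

-44 to 8

Substituting into the wages equation gives wages = -2*tariff + 7.
Substituting into the inflation equation gives inflation = -4*tariff - 8.
Linear in tariff, so extremes are at the endpoints: tariff = -4 gives inflation = 8; tariff = 9 gives inflation = -44.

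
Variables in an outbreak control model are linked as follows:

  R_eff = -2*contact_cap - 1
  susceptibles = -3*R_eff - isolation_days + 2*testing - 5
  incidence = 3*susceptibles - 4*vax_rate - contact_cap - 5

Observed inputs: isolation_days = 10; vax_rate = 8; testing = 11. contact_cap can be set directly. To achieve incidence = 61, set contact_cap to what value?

contact_cap = 4

Substituting into the susceptibles equation gives susceptibles = 6*contact_cap + 10.
This gives incidence = 17*contact_cap - 7.
Solve 17*contact_cap - 7 = 61: contact_cap = (61 + 7) / 17 = 4.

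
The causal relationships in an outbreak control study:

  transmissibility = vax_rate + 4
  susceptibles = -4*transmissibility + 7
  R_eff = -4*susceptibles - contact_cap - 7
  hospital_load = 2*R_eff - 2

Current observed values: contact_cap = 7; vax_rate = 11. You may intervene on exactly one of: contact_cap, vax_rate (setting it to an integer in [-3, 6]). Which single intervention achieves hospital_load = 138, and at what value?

Intervening on contact_cap: hospital_load = -2*contact_cap + 408. Reaching 138 requires contact_cap = 135, outside [-3, 6].
Intervening on vax_rate: with other inputs at their observed values, hospital_load = 32*vax_rate + 42. Solving for 138 gives vax_rate = 3, within [-3, 6].

set vax_rate = 3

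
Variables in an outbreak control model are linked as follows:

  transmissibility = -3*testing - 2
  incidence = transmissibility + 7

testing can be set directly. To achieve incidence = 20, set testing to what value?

Substituting into the incidence equation gives incidence = -3*testing + 5.
Solve -3*testing + 5 = 20: testing = (20 - 5) / -3 = -5.

testing = -5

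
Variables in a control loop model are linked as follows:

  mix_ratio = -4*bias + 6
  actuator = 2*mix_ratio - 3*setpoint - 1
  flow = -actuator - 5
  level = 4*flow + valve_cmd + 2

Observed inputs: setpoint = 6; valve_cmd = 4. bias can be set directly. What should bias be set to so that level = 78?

Substituting into the actuator equation gives actuator = -8*bias - 7.
flow becomes 8*bias + 2.
This gives level = 32*bias + 14.
Solve 32*bias + 14 = 78: bias = (78 - 14) / 32 = 2.

bias = 2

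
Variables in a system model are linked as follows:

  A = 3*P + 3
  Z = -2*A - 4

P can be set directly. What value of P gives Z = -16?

P = 1

Substituting into the Z equation gives Z = -6*P - 10.
Solve -6*P - 10 = -16: P = (-16 + 10) / -6 = 1.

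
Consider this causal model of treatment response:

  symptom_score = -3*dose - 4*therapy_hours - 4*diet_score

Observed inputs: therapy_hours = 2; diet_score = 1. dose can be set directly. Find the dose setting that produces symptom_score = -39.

Substituting into the symptom_score equation gives symptom_score = -3*dose - 12.
Solve -3*dose - 12 = -39: dose = (-39 + 12) / -3 = 9.

dose = 9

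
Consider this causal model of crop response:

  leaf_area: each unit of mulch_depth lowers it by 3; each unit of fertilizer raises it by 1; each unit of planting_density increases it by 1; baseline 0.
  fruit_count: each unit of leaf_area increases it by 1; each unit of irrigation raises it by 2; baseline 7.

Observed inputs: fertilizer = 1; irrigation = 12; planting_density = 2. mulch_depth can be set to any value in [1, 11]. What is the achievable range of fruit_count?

Substituting into the leaf_area equation gives leaf_area = -3*mulch_depth + 3.
Substituting into the fruit_count equation gives fruit_count = -3*mulch_depth + 34.
Linear in mulch_depth, so extremes are at the endpoints: mulch_depth = 1 gives fruit_count = 31; mulch_depth = 11 gives fruit_count = 1.

1 to 31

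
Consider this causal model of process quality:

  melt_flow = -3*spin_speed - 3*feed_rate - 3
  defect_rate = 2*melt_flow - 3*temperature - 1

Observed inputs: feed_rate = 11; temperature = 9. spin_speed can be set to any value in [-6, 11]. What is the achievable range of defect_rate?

-166 to -64

Substituting into the melt_flow equation gives melt_flow = -3*spin_speed - 36.
This gives defect_rate = -6*spin_speed - 100.
Linear in spin_speed, so extremes are at the endpoints: spin_speed = -6 gives defect_rate = -64; spin_speed = 11 gives defect_rate = -166.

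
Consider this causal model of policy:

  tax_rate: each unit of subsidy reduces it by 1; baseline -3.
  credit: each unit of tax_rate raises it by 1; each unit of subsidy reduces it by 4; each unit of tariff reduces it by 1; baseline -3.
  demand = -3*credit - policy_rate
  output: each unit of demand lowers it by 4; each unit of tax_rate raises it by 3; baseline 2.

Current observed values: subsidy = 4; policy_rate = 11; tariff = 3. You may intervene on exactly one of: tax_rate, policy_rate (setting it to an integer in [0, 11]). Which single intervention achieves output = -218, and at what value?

Intervening on tax_rate: with other inputs at their observed values, output = 15*tax_rate - 218. Solving for -218 gives tax_rate = 0, within [0, 11].
Intervening on policy_rate: output = 4*policy_rate - 367. Reaching -218 requires policy_rate = 149/4, not an integer.

set tax_rate = 0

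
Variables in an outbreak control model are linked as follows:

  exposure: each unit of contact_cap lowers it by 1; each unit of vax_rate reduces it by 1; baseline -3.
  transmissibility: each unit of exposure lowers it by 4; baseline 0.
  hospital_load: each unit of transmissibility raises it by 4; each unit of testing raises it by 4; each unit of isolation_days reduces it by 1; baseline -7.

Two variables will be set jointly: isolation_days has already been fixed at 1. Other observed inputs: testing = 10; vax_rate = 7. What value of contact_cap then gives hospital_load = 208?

With isolation_days held at 1:
Substituting into the exposure equation gives exposure = -contact_cap - 10.
transmissibility becomes 4*contact_cap + 40.
So hospital_load = 16*contact_cap + 192.
Solve 16*contact_cap + 192 = 208: contact_cap = (208 - 192) / 16 = 1.

contact_cap = 1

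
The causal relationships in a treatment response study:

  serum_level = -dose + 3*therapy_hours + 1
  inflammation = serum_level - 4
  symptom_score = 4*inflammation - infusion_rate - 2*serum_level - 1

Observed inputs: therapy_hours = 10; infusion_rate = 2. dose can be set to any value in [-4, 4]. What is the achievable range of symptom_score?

35 to 51

Substituting into the serum_level equation gives serum_level = -dose + 31.
Substituting into the inflammation equation gives inflammation = -dose + 27.
So symptom_score = -2*dose + 43.
Linear in dose, so extremes are at the endpoints: dose = -4 gives symptom_score = 51; dose = 4 gives symptom_score = 35.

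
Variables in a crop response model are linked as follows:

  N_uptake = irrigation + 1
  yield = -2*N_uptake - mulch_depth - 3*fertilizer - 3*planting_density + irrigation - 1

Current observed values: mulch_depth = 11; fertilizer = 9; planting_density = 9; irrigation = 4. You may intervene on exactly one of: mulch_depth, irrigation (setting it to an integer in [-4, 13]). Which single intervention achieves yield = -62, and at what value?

Intervening on mulch_depth: with other inputs at their observed values, yield = -mulch_depth - 61. Solving for -62 gives mulch_depth = 1, within [-4, 13].
Intervening on irrigation: yield = -irrigation - 68. Reaching -62 requires irrigation = -6, outside [-4, 13].

set mulch_depth = 1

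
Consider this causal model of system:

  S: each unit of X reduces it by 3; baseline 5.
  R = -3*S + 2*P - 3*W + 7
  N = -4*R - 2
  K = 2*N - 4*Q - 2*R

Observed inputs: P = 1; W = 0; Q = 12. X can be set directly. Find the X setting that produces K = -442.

Substituting into the R equation gives R = 9*X - 6.
N becomes -36*X + 22.
Substituting into the K equation gives K = -90*X + 8.
Solve -90*X + 8 = -442: X = (-442 - 8) / -90 = 5.

X = 5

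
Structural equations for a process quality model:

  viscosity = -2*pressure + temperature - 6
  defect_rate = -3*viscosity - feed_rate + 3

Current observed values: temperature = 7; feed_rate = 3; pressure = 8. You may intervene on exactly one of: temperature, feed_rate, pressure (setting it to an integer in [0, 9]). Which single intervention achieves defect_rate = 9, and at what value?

Intervening on temperature: defect_rate = -3*temperature + 66. Reaching 9 requires temperature = 19, outside [0, 9].
Intervening on feed_rate: defect_rate = -feed_rate + 48. Reaching 9 requires feed_rate = 39, outside [0, 9].
Intervening on pressure: with other inputs at their observed values, defect_rate = 6*pressure - 3. Solving for 9 gives pressure = 2, within [0, 9].

set pressure = 2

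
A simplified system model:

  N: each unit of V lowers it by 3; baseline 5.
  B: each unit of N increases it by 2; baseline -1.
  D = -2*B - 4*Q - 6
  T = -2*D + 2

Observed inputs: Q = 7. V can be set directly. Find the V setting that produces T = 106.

Substituting into the B equation gives B = -6*V + 9.
So D = 12*V - 52.
This gives T = -24*V + 106.
Solve -24*V + 106 = 106: V = (106 - 106) / -24 = 0.

V = 0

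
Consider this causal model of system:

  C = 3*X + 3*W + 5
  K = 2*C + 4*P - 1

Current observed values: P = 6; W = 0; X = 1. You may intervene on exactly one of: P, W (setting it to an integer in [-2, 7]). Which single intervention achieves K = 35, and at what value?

set P = 5

Intervening on P: with other inputs at their observed values, K = 4*P + 15. Solving for 35 gives P = 5, within [-2, 7].
Intervening on W: K = 6*W + 39. Reaching 35 requires W = -2/3, not an integer.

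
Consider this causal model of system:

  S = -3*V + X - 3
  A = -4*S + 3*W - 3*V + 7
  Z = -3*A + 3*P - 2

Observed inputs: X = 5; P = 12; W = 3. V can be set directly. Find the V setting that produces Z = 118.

Substituting into the S equation gives S = -3*V + 2.
Substituting into the A equation gives A = 9*V + 8.
So Z = -27*V + 10.
Solve -27*V + 10 = 118: V = (118 - 10) / -27 = -4.

V = -4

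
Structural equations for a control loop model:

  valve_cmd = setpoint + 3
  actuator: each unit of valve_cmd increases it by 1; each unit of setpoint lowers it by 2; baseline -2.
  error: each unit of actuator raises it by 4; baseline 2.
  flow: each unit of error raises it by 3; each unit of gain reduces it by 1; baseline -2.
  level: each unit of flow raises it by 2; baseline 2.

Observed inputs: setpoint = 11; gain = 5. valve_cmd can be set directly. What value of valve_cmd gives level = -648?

Intervening on valve_cmd fixes its value directly, overriding its dependence on setpoint.
Substituting into the actuator equation gives actuator = valve_cmd - 24.
Substituting into the error equation gives error = 4*valve_cmd - 94.
flow becomes 12*valve_cmd - 289.
level becomes 24*valve_cmd - 576.
Solve 24*valve_cmd - 576 = -648: valve_cmd = (-648 + 576) / 24 = -3.

valve_cmd = -3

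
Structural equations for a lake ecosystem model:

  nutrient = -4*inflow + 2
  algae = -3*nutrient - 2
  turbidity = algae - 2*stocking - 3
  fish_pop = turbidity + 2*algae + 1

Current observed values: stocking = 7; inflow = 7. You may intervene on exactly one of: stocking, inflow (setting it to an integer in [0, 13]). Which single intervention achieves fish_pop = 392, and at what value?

Intervening on stocking: fish_pop = -2*stocking + 226. Reaching 392 requires stocking = -83, outside [0, 13].
Intervening on inflow: with other inputs at their observed values, fish_pop = 36*inflow - 40. Solving for 392 gives inflow = 12, within [0, 13].

set inflow = 12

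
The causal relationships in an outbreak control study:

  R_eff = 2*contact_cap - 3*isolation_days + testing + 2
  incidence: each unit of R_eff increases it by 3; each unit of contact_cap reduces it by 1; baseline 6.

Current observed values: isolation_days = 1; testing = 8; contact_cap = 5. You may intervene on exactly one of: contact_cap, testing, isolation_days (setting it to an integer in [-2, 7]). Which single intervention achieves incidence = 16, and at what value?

set isolation_days = 5

Intervening on contact_cap: incidence = 5*contact_cap + 27. Reaching 16 requires contact_cap = -11/5, not an integer.
Intervening on testing: incidence = 3*testing + 28. Reaching 16 requires testing = -4, outside [-2, 7].
Intervening on isolation_days: with other inputs at their observed values, incidence = -9*isolation_days + 61. Solving for 16 gives isolation_days = 5, within [-2, 7].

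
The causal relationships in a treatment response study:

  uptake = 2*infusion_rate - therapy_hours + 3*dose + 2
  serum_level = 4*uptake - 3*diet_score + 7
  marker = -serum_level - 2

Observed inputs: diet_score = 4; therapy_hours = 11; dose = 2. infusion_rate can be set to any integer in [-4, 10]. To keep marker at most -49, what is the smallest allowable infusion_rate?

infusion_rate = 8

Substituting into the uptake equation gives uptake = 2*infusion_rate - 3.
Substituting into the serum_level equation gives serum_level = 8*infusion_rate - 17.
This gives marker = -8*infusion_rate + 15.
Require -8*infusion_rate + 15 ≤ -49, so infusion_rate ≥ 8.
The smallest integer in [-4, 10] satisfying this is 8.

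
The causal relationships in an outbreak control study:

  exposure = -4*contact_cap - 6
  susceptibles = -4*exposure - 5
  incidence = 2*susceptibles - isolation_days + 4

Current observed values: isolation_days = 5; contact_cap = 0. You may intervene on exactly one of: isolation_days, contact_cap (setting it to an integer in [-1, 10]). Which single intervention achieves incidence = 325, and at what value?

Intervening on isolation_days: incidence = -isolation_days + 42. Reaching 325 requires isolation_days = -283, outside [-1, 10].
Intervening on contact_cap: with other inputs at their observed values, incidence = 32*contact_cap + 37. Solving for 325 gives contact_cap = 9, within [-1, 10].

set contact_cap = 9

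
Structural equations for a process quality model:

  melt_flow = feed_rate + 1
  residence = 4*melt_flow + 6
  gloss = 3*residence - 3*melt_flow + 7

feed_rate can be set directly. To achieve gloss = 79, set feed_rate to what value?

Substituting into the residence equation gives residence = 4*feed_rate + 10.
Substituting into the gloss equation gives gloss = 9*feed_rate + 34.
Solve 9*feed_rate + 34 = 79: feed_rate = (79 - 34) / 9 = 5.

feed_rate = 5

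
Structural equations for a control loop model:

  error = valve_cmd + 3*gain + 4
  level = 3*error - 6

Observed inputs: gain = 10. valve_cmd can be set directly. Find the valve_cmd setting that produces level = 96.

valve_cmd = 0

Substituting into the error equation gives error = valve_cmd + 34.
This gives level = 3*valve_cmd + 96.
Solve 3*valve_cmd + 96 = 96: valve_cmd = (96 - 96) / 3 = 0.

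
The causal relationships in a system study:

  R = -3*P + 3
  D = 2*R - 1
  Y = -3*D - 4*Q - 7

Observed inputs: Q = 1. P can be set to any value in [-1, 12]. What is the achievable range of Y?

Substituting into the D equation gives D = -6*P + 5.
Substituting into the Y equation gives Y = 18*P - 26.
Linear in P, so extremes are at the endpoints: P = -1 gives Y = -44; P = 12 gives Y = 190.

-44 to 190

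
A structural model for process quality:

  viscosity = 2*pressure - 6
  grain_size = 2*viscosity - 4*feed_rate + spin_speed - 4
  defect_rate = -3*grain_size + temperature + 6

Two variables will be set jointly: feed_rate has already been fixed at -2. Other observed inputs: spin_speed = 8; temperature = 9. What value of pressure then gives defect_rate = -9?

With feed_rate held at -2:
Substituting into the grain_size equation gives grain_size = 4*pressure.
Substituting into the defect_rate equation gives defect_rate = -12*pressure + 15.
Solve -12*pressure + 15 = -9: pressure = (-9 - 15) / -12 = 2.

pressure = 2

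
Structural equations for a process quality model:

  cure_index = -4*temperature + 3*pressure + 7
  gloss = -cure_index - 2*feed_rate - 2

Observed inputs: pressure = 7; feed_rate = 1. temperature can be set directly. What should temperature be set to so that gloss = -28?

temperature = 1

Substituting into the cure_index equation gives cure_index = -4*temperature + 28.
So gloss = 4*temperature - 32.
Solve 4*temperature - 32 = -28: temperature = (-28 + 32) / 4 = 1.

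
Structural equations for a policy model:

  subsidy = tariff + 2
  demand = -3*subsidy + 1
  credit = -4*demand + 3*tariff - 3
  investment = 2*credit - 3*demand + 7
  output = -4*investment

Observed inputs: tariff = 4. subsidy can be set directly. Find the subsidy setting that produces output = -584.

subsidy = 4

Intervening on subsidy fixes its value directly, overriding its dependence on tariff.
Substituting into the credit equation gives credit = 12*subsidy + 5.
investment becomes 33*subsidy + 14.
Substituting into the output equation gives output = -132*subsidy - 56.
Solve -132*subsidy - 56 = -584: subsidy = (-584 + 56) / -132 = 4.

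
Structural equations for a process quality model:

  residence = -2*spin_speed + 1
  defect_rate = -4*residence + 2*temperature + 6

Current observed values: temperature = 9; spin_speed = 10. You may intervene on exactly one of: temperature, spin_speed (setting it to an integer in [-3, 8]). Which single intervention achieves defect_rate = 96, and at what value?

Intervening on temperature: with other inputs at their observed values, defect_rate = 2*temperature + 82. Solving for 96 gives temperature = 7, within [-3, 8].
Intervening on spin_speed: defect_rate = 8*spin_speed + 20. Reaching 96 requires spin_speed = 19/2, not an integer.

set temperature = 7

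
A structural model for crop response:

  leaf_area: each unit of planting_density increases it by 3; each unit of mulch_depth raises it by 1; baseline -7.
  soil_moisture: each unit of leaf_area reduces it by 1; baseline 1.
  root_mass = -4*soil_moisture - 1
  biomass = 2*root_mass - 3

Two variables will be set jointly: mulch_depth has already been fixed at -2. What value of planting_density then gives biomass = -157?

planting_density = -3

With mulch_depth held at -2:
Substituting into the leaf_area equation gives leaf_area = 3*planting_density - 9.
Substituting into the soil_moisture equation gives soil_moisture = -3*planting_density + 10.
This gives root_mass = 12*planting_density - 41.
So biomass = 24*planting_density - 85.
Solve 24*planting_density - 85 = -157: planting_density = (-157 + 85) / 24 = -3.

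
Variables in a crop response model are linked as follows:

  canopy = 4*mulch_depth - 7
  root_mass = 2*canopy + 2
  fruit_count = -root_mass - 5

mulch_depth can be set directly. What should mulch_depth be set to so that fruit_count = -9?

mulch_depth = 2

Substituting into the root_mass equation gives root_mass = 8*mulch_depth - 12.
This gives fruit_count = -8*mulch_depth + 7.
Solve -8*mulch_depth + 7 = -9: mulch_depth = (-9 - 7) / -8 = 2.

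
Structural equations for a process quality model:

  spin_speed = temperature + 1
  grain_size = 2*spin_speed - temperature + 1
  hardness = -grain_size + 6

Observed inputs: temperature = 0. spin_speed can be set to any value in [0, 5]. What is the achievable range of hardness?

-5 to 5

Intervening on spin_speed fixes its value directly, overriding its dependence on temperature.
Substituting into the grain_size equation gives grain_size = 2*spin_speed + 1.
This gives hardness = -2*spin_speed + 5.
Linear in spin_speed, so extremes are at the endpoints: spin_speed = 0 gives hardness = 5; spin_speed = 5 gives hardness = -5.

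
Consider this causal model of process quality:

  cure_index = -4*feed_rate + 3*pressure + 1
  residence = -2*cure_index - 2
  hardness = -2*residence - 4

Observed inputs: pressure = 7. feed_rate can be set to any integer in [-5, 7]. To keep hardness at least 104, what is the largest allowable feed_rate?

Substituting into the cure_index equation gives cure_index = -4*feed_rate + 22.
So residence = 8*feed_rate - 46.
Substituting into the hardness equation gives hardness = -16*feed_rate + 88.
Require -16*feed_rate + 88 ≥ 104, so feed_rate ≤ -1.
The largest integer in [-5, 7] satisfying this is -1.

feed_rate = -1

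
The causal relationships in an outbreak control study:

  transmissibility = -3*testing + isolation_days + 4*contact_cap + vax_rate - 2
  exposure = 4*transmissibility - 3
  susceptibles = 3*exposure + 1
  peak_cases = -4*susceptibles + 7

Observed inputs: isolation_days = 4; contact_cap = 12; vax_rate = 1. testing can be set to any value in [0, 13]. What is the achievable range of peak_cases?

-2409 to -537

Substituting into the transmissibility equation gives transmissibility = -3*testing + 51.
exposure becomes -12*testing + 201.
Substituting into the susceptibles equation gives susceptibles = -36*testing + 604.
Substituting into the peak_cases equation gives peak_cases = 144*testing - 2409.
Linear in testing, so extremes are at the endpoints: testing = 0 gives peak_cases = -2409; testing = 13 gives peak_cases = -537.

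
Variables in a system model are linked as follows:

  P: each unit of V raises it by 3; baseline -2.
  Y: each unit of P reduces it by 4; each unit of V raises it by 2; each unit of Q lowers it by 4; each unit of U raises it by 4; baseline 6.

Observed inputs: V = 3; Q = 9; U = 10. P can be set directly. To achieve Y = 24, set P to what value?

P = -2

Intervening on P fixes its value directly, overriding its dependence on V.
Substituting into the Y equation gives Y = -4*P + 16.
Solve -4*P + 16 = 24: P = (24 - 16) / -4 = -2.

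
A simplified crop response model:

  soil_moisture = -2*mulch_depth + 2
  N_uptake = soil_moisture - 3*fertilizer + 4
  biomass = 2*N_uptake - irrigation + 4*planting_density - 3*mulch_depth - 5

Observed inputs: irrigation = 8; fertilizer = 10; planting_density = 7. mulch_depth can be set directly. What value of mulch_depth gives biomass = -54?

Substituting into the N_uptake equation gives N_uptake = -2*mulch_depth - 24.
Substituting into the biomass equation gives biomass = -7*mulch_depth - 33.
Solve -7*mulch_depth - 33 = -54: mulch_depth = (-54 + 33) / -7 = 3.

mulch_depth = 3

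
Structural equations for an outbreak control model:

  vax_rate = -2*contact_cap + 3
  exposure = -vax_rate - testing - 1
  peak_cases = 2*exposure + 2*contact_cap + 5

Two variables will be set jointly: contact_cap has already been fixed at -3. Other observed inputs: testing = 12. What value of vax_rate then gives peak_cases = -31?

vax_rate = 2

With contact_cap held at -3:
Intervening on vax_rate fixes its value directly, overriding its dependence on contact_cap.
Substituting into the exposure equation gives exposure = -vax_rate - 13.
Substituting into the peak_cases equation gives peak_cases = -2*vax_rate - 27.
Solve -2*vax_rate - 27 = -31: vax_rate = (-31 + 27) / -2 = 2.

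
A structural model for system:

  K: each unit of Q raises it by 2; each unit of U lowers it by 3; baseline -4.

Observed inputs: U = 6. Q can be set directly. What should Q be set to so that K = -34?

Substituting into the K equation gives K = 2*Q - 22.
Solve 2*Q - 22 = -34: Q = (-34 + 22) / 2 = -6.

Q = -6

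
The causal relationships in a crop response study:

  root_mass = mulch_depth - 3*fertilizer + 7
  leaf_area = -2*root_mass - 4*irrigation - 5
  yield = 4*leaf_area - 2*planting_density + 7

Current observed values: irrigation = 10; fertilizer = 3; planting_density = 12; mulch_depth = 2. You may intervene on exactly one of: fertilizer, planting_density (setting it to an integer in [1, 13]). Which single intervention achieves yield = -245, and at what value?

Intervening on fertilizer: with other inputs at their observed values, yield = 24*fertilizer - 269. Solving for -245 gives fertilizer = 1, within [1, 13].
Intervening on planting_density: yield = -2*planting_density - 173. Reaching -245 requires planting_density = 36, outside [1, 13].

set fertilizer = 1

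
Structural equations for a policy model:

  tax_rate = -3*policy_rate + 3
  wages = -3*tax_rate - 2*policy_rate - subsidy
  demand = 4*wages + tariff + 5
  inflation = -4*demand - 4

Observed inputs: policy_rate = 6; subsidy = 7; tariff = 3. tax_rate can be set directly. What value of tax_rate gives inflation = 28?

tax_rate = -5

Intervening on tax_rate fixes its value directly, overriding its dependence on policy_rate.
Substituting into the wages equation gives wages = -3*tax_rate - 19.
This gives demand = -12*tax_rate - 68.
inflation becomes 48*tax_rate + 268.
Solve 48*tax_rate + 268 = 28: tax_rate = (28 - 268) / 48 = -5.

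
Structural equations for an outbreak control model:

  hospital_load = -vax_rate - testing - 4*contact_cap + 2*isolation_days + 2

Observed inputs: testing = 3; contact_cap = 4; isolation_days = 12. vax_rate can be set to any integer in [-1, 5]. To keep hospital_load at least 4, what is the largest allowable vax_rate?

Substituting into the hospital_load equation gives hospital_load = -vax_rate + 7.
Require -vax_rate + 7 ≥ 4, so vax_rate ≤ 3.
The largest integer in [-1, 5] satisfying this is 3.

vax_rate = 3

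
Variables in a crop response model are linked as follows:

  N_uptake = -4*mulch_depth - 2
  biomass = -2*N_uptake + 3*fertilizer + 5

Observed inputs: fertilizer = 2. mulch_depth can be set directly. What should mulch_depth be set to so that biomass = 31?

mulch_depth = 2

Substituting into the biomass equation gives biomass = 8*mulch_depth + 15.
Solve 8*mulch_depth + 15 = 31: mulch_depth = (31 - 15) / 8 = 2.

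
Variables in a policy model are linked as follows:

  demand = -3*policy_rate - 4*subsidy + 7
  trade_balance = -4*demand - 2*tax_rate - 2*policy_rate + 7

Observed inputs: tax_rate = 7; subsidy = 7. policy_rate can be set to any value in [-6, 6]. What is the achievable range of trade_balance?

Substituting into the demand equation gives demand = -3*policy_rate - 21.
Substituting into the trade_balance equation gives trade_balance = 10*policy_rate + 77.
Linear in policy_rate, so extremes are at the endpoints: policy_rate = -6 gives trade_balance = 17; policy_rate = 6 gives trade_balance = 137.

17 to 137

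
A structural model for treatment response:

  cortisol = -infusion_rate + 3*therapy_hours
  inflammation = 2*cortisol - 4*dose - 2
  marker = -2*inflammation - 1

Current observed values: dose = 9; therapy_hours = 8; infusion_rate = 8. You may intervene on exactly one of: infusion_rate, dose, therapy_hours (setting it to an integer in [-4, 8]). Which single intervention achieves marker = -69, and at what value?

Intervening on infusion_rate: marker = 4*infusion_rate - 21. Reaching -69 requires infusion_rate = -12, outside [-4, 8].
Intervening on dose: with other inputs at their observed values, marker = 8*dose - 61. Solving for -69 gives dose = -1, within [-4, 8].
Intervening on therapy_hours: marker = -12*therapy_hours + 107. Reaching -69 requires therapy_hours = 44/3, not an integer.

set dose = -1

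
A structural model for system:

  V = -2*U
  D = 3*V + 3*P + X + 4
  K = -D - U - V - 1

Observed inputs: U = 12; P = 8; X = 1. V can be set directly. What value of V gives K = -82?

Intervening on V fixes its value directly, overriding its dependence on U.
Substituting into the D equation gives D = 3*V + 29.
Substituting into the K equation gives K = -4*V - 42.
Solve -4*V - 42 = -82: V = (-82 + 42) / -4 = 10.

V = 10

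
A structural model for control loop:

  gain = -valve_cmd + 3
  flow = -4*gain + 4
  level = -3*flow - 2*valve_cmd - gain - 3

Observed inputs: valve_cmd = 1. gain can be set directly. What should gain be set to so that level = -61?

Intervening on gain fixes its value directly, overriding its dependence on valve_cmd.
Substituting into the level equation gives level = 11*gain - 17.
Solve 11*gain - 17 = -61: gain = (-61 + 17) / 11 = -4.

gain = -4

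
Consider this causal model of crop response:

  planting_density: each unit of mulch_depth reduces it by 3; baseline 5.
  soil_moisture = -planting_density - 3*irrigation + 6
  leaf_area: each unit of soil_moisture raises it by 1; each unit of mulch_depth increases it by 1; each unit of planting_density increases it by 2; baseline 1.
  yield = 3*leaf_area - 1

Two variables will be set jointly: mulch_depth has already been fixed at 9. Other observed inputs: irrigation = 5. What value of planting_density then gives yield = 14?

planting_density = 4

With mulch_depth held at 9:
Intervening on planting_density fixes its value directly, overriding its dependence on mulch_depth.
Substituting into the soil_moisture equation gives soil_moisture = -planting_density - 9.
Substituting into the leaf_area equation gives leaf_area = planting_density + 1.
Substituting into the yield equation gives yield = 3*planting_density + 2.
Solve 3*planting_density + 2 = 14: planting_density = (14 - 2) / 3 = 4.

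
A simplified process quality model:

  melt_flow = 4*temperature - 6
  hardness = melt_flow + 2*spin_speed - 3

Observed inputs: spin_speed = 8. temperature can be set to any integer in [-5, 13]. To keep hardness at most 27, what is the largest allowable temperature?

Substituting into the hardness equation gives hardness = 4*temperature + 7.
Require 4*temperature + 7 ≤ 27, so temperature ≤ 5.
The largest integer in [-5, 13] satisfying this is 5.

temperature = 5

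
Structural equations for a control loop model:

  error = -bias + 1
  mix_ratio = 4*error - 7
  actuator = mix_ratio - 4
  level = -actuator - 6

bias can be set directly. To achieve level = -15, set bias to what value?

Substituting into the mix_ratio equation gives mix_ratio = -4*bias - 3.
Substituting into the actuator equation gives actuator = -4*bias - 7.
So level = 4*bias + 1.
Solve 4*bias + 1 = -15: bias = (-15 - 1) / 4 = -4.

bias = -4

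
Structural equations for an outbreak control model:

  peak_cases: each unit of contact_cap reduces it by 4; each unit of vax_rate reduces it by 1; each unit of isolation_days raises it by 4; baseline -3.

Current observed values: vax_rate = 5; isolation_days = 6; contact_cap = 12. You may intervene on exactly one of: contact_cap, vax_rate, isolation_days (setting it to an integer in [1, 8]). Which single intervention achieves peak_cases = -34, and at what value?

set vax_rate = 7

Intervening on contact_cap: peak_cases = -4*contact_cap + 16. Reaching -34 requires contact_cap = 25/2, not an integer.
Intervening on vax_rate: with other inputs at their observed values, peak_cases = -vax_rate - 27. Solving for -34 gives vax_rate = 7, within [1, 8].
Intervening on isolation_days: peak_cases = 4*isolation_days - 56. Reaching -34 requires isolation_days = 11/2, not an integer.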